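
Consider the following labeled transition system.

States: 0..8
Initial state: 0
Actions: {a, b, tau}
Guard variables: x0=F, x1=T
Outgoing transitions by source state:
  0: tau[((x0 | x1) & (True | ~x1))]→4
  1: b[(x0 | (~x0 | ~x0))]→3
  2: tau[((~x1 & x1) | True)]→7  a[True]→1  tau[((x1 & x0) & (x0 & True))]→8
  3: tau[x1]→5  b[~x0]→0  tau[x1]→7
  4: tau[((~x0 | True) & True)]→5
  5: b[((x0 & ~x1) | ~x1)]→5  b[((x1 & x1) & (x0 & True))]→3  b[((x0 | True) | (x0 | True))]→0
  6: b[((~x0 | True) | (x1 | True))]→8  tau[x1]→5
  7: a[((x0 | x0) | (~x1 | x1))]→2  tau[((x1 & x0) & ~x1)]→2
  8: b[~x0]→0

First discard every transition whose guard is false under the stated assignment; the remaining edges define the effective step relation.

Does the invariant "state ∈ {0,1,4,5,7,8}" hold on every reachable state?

Answer: INVARIANT HOLDS

Analysis:
Allowed set {0,1,4,5,7,8}
Reach set: {0,4,5}
  0: ✓
  4: ✓
  5: ✓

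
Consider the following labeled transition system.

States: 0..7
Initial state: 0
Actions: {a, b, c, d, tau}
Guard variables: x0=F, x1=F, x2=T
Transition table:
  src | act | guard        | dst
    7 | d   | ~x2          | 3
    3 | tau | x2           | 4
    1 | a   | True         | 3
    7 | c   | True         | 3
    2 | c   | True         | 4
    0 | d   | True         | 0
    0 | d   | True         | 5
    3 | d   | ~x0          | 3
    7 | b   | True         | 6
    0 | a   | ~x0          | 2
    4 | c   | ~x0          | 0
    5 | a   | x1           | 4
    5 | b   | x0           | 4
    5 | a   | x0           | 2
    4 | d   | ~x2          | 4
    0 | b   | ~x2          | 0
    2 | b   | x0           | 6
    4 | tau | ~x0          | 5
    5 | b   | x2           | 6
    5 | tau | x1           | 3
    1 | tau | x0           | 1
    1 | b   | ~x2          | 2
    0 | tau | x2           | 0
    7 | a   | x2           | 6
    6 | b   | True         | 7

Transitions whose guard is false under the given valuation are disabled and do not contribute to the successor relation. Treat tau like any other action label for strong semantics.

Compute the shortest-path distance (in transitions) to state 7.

Answer: 3

Trace:
BFS to 7:
  Layer 0: {0}
  Layer 1: {2,5}
  Layer 2: {4,6}
  Layer 3: {7}
7 enters at depth 3; path d·b·b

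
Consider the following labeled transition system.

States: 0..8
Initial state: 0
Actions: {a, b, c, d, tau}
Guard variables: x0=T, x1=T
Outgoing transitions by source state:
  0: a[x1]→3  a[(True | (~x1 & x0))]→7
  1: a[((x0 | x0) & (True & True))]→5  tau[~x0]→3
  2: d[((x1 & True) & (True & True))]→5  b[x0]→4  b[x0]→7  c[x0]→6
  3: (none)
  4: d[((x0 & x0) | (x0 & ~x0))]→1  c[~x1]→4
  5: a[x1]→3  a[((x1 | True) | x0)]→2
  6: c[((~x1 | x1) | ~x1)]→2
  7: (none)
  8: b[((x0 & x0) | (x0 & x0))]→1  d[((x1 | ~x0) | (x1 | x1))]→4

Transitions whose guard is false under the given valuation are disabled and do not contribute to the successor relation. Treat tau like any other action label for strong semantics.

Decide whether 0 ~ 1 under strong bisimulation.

Bisimulation quotient by refinement:
  π0 = {{0,1,2,3,4,5,6,7,8}}
  π1 = {{0,1,5},{2},{3,7},{4},{6},{8}}
  π2 = {{0},{1},{2},{3,7},{4},{5},{6},{8}}
Fixed point at round 3; 8 class(es).
0∈{0}, 1∈{1}

Answer: NOT BISIMILAR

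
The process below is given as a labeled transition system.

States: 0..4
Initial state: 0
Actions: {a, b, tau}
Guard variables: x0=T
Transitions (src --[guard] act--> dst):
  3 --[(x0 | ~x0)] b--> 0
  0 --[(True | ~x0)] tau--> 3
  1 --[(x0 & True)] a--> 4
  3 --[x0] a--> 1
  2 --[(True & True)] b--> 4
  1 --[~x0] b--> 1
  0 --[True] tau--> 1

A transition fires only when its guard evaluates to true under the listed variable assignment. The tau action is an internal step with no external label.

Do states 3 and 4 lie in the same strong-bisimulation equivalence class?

Answer: NOT BISIMILAR

Trace:
Bisimulation quotient by refinement:
  π0 = {{0,1,2,3,4}}
  π1 = {{0},{1},{2},{3},{4}}
5 equivalence class(es) (converged in 2)
3∈{3}, 4∈{4}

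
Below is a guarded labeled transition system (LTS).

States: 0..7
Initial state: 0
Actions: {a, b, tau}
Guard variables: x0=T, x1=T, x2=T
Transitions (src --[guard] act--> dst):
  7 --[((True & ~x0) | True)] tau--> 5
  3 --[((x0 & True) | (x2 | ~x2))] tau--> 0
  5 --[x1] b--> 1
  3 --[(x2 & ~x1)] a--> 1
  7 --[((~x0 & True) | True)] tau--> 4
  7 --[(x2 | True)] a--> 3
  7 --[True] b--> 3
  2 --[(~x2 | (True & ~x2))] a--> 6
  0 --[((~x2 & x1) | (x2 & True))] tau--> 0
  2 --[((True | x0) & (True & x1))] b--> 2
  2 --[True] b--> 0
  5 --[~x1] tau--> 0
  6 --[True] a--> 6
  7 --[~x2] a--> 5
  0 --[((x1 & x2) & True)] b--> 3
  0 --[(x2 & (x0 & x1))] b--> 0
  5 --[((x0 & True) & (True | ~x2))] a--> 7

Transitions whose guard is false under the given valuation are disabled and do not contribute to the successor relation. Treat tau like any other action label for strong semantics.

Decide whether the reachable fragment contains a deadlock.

Answer: DEADLOCK-FREE

Working:
Reach set: {0,3}
  0: b→0  b→3  tau→0  [3 exit(s)]
  3: tau→0  [1 exit(s)]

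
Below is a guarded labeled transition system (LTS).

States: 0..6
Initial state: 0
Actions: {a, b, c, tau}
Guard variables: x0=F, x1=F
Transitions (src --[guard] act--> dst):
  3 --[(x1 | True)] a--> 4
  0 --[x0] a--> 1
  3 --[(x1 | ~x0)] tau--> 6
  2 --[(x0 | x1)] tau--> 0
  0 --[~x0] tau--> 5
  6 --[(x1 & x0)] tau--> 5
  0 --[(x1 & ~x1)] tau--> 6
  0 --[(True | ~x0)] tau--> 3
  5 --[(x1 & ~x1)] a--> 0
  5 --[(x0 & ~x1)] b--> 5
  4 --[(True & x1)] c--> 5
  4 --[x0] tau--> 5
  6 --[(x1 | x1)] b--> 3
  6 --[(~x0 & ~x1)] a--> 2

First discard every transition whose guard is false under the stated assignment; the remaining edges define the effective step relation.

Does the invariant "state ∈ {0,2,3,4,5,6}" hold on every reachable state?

Answer: INVARIANT HOLDS

Trace:
Safe = {0,2,3,4,5,6}
R = {0,2,3,4,5,6}
  0: safe
  2: safe
  3: safe
  4: safe
  5: safe
  6: safe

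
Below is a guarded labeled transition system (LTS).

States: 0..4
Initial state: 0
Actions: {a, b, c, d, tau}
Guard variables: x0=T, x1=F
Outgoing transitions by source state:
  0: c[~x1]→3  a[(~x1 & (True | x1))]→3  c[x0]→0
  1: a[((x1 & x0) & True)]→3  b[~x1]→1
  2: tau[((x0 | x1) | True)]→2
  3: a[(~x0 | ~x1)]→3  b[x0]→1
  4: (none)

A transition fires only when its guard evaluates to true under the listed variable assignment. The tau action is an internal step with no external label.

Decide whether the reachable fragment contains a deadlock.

Reachable = {0,1,3}
  0: a→3  c→0  c→3  [deg 3]
  1: b→1  [deg 1]
  3: a→3  b→1  [deg 2]

Answer: DEADLOCK-FREE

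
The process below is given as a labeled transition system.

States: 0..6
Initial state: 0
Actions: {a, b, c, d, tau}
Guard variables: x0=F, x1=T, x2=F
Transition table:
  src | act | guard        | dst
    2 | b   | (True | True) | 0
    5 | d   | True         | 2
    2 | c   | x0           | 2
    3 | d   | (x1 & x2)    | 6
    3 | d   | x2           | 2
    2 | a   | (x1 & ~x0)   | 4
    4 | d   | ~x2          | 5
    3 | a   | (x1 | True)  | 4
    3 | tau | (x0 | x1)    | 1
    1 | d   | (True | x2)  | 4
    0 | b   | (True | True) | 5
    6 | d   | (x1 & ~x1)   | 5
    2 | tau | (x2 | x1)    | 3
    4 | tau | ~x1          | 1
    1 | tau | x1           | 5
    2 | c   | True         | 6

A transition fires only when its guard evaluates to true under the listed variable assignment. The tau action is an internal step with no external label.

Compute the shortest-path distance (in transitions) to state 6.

Answer: 3

Working:
Breadth-first toward 6:
  depth 0: {0}
  depth 1: {5}
  depth 2: {2}
  depth 3: {3,4,6}
depth(6)=3, e.g. b·d·c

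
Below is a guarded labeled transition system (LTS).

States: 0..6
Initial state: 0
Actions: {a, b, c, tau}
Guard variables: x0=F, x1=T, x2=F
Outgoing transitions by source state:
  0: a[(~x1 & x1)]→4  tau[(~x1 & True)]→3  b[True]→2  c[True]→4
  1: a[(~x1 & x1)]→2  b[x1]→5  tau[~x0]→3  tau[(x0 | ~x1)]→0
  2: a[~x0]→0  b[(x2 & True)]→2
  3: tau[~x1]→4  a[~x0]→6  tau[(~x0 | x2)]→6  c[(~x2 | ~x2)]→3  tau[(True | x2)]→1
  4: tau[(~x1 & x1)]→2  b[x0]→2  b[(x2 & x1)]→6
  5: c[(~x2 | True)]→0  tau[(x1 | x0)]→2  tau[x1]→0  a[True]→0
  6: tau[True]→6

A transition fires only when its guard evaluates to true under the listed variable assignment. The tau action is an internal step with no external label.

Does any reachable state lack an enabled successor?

Answer: DEADLOCK at state 4

Working:
Reach set: {0,2,4}
  0: b→2  c→4  [deg 2]
  2: a→0  [deg 1]
  4: ∅  [no exit]
Path to 4: c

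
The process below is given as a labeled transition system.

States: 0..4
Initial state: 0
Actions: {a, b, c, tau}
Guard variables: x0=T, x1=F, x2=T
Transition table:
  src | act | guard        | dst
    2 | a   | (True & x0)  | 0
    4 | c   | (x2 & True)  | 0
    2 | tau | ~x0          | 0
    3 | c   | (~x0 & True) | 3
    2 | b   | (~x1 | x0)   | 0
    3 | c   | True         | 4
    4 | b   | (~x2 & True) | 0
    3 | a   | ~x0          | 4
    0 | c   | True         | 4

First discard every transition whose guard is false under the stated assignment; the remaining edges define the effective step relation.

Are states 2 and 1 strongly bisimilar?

Answer: NOT BISIMILAR

Trace:
Compute ~ classes (split until stable):
  P[0] = {{0,1,2,3,4}}
  P[1] = {{0,3,4},{1},{2}}
stable after 2 split(s): 3 block(s)
class of 2: {2}; class of 1: {1}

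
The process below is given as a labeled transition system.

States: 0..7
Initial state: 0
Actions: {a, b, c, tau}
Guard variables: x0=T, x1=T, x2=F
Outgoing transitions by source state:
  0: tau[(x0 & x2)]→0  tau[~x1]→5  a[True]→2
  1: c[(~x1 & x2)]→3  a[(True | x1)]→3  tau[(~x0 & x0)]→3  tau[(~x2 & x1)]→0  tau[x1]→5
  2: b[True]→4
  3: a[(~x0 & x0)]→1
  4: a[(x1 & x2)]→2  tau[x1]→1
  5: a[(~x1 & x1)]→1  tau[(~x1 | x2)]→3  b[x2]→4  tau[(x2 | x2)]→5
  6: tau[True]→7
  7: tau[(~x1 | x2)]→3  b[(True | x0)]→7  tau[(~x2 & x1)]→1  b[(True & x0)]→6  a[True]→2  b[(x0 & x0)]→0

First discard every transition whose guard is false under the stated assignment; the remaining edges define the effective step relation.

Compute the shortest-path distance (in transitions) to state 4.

Breadth-first toward 4:
  depth 0: {0}
  depth 1: {2}
  depth 2: {4}
depth(4)=2, e.g. a·b

Answer: 2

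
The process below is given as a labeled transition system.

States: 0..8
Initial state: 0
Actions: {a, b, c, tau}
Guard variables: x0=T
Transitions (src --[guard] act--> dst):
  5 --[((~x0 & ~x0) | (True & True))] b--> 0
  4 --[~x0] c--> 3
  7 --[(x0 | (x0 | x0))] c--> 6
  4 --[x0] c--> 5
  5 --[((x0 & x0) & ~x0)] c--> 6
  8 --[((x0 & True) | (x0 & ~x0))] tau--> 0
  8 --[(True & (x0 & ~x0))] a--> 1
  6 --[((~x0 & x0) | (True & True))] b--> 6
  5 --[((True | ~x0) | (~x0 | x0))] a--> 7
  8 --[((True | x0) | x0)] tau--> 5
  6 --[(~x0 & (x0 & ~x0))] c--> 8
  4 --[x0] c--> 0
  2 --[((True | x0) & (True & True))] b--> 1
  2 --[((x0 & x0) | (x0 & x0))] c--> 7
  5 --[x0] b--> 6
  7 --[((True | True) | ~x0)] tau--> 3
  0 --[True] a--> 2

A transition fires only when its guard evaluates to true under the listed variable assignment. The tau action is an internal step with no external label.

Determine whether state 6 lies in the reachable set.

Answer: REACHABLE

Analysis:
Guard filter leaves 13 enabled edge(s).
depth 0: {0}
depth 1: {2}  now seen {0,2}
depth 2: {1,7}  now seen {0,1,2,7}
depth 3: {3,6}  now seen {0,1,2,3,6,7}
Reachable = {0,1,2,3,6,7}
witness 6: a·c·c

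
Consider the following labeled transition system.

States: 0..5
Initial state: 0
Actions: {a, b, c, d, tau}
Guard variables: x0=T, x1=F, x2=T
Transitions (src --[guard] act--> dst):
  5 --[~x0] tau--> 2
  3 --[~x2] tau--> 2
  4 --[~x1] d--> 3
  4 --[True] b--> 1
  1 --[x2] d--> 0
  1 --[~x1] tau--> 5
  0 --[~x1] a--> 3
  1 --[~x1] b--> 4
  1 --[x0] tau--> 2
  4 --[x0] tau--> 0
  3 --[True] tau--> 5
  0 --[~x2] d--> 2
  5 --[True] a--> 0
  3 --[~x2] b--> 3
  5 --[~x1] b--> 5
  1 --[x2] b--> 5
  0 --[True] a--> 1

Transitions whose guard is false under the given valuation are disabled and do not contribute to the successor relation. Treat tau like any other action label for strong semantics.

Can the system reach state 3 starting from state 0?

13 transition(s) survive guard evaluation.
Layer 0: {0}
Layer 1: {1,3}  total {0,1,3}
Layer 2: {2,4,5}  total {0,1,2,3,4,5}
Reach set: {0,1,2,3,4,5}
witness 3: a

Answer: REACHABLE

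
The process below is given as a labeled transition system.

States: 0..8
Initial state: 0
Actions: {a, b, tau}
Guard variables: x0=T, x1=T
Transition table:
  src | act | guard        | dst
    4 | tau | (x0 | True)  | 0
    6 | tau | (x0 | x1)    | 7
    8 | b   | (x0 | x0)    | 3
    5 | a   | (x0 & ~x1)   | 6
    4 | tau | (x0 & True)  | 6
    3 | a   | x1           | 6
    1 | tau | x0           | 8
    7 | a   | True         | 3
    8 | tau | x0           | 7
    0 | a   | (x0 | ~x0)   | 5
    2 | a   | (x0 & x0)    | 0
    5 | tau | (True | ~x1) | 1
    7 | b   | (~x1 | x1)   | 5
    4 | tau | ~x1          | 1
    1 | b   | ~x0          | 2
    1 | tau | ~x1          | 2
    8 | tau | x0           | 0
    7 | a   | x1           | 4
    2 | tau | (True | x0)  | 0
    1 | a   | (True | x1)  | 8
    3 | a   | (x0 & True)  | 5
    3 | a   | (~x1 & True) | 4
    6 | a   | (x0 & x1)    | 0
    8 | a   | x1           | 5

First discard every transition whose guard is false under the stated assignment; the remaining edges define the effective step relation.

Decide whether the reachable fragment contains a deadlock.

Answer: DEADLOCK-FREE

Working:
Reachable = {0,1,3,4,5,6,7,8}
  0: a→5  [1 exit(s)]
  1: a→8  tau→8  [2 exit(s)]
  3: a→5  a→6  [2 exit(s)]
  4: tau→0  tau→6  [2 exit(s)]
  5: tau→1  [1 exit(s)]
  6: a→0  tau→7  [2 exit(s)]
  7: a→3  a→4  b→5  [3 exit(s)]
  8: a→5  b→3  tau→0  tau→7  [4 exit(s)]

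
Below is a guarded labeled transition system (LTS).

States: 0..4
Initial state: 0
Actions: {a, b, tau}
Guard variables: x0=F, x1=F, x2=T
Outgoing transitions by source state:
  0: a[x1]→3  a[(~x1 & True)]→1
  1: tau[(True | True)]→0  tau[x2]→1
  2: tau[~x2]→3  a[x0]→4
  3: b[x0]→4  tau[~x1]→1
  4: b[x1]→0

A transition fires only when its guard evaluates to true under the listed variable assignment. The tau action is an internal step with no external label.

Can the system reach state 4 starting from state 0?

Answer: UNREACHABLE

Trace:
4 transition(s) survive guard evaluation.
Layer 0: {0}
Layer 1: {1}  cumulative {0,1}
R = {0,1}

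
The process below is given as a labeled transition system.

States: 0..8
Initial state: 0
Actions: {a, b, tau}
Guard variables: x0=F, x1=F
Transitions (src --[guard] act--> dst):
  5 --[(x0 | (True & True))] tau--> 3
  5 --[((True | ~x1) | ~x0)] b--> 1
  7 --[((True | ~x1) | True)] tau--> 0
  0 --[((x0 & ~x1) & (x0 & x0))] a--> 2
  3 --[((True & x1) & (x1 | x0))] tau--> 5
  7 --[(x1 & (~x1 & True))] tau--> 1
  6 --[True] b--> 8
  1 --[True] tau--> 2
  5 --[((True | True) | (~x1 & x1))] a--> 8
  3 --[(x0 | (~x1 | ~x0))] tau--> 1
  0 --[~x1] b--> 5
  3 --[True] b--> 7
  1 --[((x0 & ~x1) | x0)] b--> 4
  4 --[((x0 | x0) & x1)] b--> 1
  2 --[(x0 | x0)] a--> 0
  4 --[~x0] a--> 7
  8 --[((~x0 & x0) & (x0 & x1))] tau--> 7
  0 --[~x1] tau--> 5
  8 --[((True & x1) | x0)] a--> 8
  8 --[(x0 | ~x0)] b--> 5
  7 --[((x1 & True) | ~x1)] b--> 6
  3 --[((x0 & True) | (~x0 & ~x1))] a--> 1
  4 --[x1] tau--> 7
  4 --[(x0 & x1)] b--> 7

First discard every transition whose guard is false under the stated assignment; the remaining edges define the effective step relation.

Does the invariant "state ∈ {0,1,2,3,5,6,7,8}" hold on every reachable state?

Answer: INVARIANT HOLDS

Trace:
Allowed set {0,1,2,3,5,6,7,8}
R = {0,1,2,3,5,6,7,8}
  0: safe
  1: safe
  2: safe
  3: safe
  5: safe
  6: safe
  7: safe
  8: safe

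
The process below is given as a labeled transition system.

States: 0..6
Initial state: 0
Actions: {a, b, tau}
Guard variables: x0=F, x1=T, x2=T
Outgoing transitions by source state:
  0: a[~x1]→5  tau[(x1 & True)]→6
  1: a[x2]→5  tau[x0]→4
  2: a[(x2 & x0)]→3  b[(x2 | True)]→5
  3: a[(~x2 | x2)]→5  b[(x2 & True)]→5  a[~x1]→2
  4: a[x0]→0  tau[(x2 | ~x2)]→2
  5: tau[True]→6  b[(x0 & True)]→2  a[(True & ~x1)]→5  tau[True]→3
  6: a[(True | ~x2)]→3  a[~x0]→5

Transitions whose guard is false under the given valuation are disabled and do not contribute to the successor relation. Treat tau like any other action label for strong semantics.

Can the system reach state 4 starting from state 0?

Answer: UNREACHABLE

Working:
10 transition(s) survive guard evaluation.
depth 0: {0}
depth 1: {6}  cumulative {0,6}
depth 2: {3,5}  cumulative {0,3,5,6}
R = {0,3,5,6}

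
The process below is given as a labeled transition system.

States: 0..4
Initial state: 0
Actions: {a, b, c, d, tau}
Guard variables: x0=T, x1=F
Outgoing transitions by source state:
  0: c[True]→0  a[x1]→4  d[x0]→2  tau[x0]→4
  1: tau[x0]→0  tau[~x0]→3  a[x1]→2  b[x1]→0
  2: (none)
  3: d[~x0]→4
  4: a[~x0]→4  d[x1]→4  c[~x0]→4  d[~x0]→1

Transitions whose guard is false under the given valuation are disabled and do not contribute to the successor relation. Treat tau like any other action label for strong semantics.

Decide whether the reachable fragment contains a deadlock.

R = {0,2,4}
  0: c→0  d→2  tau→4  [3 out]
  2: ∅  [deadlock]
  4: ∅  [deadlock]
trace reaching 2: d

Answer: DEADLOCK at state 2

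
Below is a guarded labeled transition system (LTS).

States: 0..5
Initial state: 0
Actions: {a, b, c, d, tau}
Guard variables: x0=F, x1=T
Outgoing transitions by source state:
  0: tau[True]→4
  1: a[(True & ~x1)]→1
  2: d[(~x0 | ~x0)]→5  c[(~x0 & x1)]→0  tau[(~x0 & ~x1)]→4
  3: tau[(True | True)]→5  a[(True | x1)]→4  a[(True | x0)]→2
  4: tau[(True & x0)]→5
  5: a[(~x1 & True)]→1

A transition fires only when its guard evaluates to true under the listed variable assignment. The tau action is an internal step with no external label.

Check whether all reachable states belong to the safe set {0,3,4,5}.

Answer: INVARIANT HOLDS

Trace:
Safe = {0,3,4,5}
R = {0,4}
  0: ✓
  4: ✓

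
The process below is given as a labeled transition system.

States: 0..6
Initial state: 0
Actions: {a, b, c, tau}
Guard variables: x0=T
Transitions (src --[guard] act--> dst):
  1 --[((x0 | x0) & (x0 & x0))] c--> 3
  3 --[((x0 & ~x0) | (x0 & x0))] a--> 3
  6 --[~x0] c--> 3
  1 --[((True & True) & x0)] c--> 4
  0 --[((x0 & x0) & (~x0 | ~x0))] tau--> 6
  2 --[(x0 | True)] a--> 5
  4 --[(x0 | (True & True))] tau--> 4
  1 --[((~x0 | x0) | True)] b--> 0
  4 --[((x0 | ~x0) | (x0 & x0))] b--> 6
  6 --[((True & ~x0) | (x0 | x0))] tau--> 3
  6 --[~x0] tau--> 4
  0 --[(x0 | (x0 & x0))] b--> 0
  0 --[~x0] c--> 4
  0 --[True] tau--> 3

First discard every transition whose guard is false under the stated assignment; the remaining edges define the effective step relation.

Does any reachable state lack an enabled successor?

Answer: DEADLOCK-FREE

Analysis:
Reachable = {0,3}
  0: b→0  tau→3  [2 exit(s)]
  3: a→3  [1 exit(s)]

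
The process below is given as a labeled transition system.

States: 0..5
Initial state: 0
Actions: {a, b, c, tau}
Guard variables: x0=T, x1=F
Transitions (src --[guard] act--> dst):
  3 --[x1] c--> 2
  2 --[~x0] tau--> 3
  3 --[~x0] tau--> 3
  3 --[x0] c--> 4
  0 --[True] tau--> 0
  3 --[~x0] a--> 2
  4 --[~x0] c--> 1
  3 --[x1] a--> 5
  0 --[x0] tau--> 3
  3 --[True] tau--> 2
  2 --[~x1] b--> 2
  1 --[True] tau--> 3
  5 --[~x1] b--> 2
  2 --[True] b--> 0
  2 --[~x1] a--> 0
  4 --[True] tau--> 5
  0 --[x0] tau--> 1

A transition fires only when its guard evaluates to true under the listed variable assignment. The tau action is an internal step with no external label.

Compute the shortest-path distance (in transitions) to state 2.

Layered search for 2:
  L0 = {0}
  L1 = {1,3}
  L2 = {2,4}
depth(2)=2, e.g. tau·tau

Answer: 2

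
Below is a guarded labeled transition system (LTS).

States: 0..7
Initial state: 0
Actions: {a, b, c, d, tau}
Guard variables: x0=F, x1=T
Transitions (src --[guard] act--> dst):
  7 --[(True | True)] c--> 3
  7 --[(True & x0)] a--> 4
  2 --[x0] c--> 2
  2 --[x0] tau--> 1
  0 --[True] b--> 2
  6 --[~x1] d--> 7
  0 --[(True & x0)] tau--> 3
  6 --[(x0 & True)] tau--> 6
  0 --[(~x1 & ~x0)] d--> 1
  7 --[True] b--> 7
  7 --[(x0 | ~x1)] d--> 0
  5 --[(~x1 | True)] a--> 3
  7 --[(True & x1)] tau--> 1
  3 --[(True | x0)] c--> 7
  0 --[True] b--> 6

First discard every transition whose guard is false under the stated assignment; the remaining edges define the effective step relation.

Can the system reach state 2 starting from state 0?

Answer: REACHABLE

Analysis:
After dropping false guards: 7 live edges.
L0 = {0}
L1 = {2,6}  total {0,2,6}
Reach set: {0,2,6}
Path to 2: b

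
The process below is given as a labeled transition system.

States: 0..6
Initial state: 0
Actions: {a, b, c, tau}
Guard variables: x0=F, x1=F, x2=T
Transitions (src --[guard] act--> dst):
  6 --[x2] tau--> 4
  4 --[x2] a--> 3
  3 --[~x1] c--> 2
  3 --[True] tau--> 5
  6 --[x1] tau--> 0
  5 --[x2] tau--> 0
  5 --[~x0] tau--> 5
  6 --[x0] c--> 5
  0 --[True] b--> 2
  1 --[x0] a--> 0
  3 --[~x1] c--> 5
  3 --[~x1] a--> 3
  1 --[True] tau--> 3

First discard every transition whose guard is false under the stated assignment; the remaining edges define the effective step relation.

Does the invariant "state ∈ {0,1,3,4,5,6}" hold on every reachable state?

Answer: INVARIANT VIOLATED at state 2

Analysis:
Safe = {0,1,3,4,5,6}
Reach set: {0,2}
  0: safe
  2: VIOLATES
reach 2 via b — violates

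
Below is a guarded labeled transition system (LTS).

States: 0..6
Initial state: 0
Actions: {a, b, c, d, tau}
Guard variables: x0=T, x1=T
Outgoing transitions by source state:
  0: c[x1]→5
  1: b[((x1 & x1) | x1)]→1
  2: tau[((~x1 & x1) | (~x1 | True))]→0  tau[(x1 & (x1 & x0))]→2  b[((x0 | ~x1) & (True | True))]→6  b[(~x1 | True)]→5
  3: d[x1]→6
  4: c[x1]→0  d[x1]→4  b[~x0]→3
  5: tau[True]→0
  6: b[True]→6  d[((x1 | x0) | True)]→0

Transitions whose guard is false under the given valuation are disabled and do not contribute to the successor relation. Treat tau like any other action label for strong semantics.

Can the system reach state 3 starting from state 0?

Answer: UNREACHABLE

Working:
12 transition(s) survive guard evaluation.
depth 0: {0}
depth 1: {5}  cumulative {0,5}
R = {0,5}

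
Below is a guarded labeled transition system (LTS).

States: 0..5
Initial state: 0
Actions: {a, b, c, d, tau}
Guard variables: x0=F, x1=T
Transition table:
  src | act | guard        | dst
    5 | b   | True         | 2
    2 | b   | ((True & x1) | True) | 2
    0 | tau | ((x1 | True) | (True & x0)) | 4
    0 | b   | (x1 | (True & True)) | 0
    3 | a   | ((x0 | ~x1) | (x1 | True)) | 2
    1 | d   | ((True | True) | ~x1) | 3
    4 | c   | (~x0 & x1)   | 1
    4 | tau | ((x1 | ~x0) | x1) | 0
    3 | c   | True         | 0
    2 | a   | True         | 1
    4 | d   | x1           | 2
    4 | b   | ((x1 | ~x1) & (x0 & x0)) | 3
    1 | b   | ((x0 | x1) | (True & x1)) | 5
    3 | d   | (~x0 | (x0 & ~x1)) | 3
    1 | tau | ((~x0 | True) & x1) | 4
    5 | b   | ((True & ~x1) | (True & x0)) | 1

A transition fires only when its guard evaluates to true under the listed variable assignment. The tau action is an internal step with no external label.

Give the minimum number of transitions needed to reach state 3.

Breadth-first toward 3:
  L0 = {0}
  L1 = {4}
  L2 = {1,2}
  L3 = {3,5}
3 enters at depth 3; path tau·c·d

Answer: 3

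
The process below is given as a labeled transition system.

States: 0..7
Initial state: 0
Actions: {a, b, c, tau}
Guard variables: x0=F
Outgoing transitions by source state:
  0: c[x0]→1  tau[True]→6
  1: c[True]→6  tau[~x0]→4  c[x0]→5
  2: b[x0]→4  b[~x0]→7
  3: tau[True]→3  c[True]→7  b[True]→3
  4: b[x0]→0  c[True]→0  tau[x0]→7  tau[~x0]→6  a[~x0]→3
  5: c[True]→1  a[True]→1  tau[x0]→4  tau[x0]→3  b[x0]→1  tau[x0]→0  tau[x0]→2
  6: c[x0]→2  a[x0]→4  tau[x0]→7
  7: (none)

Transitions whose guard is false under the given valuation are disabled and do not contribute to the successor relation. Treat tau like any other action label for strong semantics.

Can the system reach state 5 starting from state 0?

Guard filter leaves 12 enabled edge(s).
L0 = {0}
L1 = {6}  now seen {0,6}
R = {0,6}

Answer: UNREACHABLE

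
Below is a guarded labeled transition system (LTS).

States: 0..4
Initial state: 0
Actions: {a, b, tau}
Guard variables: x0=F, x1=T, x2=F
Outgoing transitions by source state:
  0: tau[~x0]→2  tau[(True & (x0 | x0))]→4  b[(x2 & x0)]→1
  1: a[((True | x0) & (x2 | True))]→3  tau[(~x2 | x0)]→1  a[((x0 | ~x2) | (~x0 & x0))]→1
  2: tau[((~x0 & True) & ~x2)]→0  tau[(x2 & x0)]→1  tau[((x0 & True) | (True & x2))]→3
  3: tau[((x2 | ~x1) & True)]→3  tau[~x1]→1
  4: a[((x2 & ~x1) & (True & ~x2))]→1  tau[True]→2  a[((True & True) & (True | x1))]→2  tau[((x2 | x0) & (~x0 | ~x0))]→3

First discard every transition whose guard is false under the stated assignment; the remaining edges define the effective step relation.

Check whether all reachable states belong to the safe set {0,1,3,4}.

Allowed set {0,1,3,4}
R = {0,2}
  0: ✓
  2: ✗ unsafe
reach 2 via tau — violates

Answer: INVARIANT VIOLATED at state 2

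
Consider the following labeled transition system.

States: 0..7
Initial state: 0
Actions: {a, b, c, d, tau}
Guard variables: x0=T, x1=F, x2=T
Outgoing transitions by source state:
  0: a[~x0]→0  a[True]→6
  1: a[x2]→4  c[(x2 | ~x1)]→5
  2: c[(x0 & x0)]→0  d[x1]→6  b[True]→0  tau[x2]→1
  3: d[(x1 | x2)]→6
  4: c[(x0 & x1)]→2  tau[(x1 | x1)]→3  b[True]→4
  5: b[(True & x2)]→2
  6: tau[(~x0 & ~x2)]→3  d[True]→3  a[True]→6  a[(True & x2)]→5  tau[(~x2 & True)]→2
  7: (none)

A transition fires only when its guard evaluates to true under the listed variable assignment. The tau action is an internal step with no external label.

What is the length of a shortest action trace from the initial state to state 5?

Breadth-first toward 5:
  depth 0: {0}
  depth 1: {6}
  depth 2: {3,5}
depth(5)=2, e.g. a·a

Answer: 2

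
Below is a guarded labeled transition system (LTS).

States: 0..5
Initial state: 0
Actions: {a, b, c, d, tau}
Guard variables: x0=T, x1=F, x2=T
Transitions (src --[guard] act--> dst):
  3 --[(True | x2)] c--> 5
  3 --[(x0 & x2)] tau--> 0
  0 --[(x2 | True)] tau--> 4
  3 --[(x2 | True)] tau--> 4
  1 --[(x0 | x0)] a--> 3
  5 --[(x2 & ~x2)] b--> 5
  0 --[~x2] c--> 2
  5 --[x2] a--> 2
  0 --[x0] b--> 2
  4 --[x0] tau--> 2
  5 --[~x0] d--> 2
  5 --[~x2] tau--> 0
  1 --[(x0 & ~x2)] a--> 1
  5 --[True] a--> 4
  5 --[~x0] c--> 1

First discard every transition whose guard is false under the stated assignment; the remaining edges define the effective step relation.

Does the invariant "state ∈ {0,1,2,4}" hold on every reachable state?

Answer: INVARIANT HOLDS

Working:
Inv-set: {0,1,2,4}
Reachable = {0,2,4}
  0: safe
  2: safe
  4: safe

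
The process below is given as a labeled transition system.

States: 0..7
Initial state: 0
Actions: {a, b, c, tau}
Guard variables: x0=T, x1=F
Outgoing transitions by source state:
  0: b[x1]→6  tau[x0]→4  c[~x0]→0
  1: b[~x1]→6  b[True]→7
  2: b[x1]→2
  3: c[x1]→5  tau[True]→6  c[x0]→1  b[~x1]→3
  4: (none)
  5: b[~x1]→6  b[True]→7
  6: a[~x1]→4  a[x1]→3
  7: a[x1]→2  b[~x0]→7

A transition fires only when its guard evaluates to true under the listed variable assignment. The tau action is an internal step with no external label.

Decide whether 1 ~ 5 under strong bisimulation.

Answer: BISIMILAR

Analysis:
Refine partition for ~:
  P[0] = {{0,1,2,3,4,5,6,7}}
  P[1] = {{0},{1,5},{2,4,7},{3},{6}}
stable after 2 split(s): 5 block(s)
[1]={1,5}  [5]={1,5}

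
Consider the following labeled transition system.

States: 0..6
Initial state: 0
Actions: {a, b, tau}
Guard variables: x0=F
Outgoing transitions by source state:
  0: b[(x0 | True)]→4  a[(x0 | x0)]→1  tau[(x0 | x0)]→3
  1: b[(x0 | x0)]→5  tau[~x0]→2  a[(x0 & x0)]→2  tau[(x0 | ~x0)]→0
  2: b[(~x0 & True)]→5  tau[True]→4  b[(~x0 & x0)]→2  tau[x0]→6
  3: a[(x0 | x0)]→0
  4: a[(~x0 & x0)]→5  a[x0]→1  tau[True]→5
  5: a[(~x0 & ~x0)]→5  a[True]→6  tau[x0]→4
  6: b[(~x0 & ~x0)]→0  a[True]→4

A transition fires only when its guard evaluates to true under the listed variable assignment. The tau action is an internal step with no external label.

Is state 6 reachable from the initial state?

Answer: REACHABLE

Analysis:
10 transition(s) survive guard evaluation.
L0 = {0}
L1 = {4}  now seen {0,4}
L2 = {5}  now seen {0,4,5}
L3 = {6}  now seen {0,4,5,6}
Reach set: {0,4,5,6}
Path to 6: b·tau·a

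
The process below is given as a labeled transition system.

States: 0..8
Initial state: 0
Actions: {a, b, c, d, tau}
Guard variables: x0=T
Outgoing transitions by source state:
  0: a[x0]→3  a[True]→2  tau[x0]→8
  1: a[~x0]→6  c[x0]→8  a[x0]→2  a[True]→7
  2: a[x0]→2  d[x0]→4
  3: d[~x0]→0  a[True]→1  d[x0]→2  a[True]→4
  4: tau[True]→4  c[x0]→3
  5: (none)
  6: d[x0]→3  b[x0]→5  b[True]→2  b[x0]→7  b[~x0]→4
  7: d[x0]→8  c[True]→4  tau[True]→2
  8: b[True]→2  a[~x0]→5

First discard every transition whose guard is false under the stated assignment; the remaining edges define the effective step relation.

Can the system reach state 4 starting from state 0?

Answer: REACHABLE

Analysis:
21 transition(s) survive guard evaluation.
L0 = {0}
L1 = {2,3,8}  cumulative {0,2,3,8}
L2 = {1,4}  cumulative {0,1,2,3,4,8}
L3 = {7}  cumulative {0,1,2,3,4,7,8}
R = {0,1,2,3,4,7,8}
witness 4: a·d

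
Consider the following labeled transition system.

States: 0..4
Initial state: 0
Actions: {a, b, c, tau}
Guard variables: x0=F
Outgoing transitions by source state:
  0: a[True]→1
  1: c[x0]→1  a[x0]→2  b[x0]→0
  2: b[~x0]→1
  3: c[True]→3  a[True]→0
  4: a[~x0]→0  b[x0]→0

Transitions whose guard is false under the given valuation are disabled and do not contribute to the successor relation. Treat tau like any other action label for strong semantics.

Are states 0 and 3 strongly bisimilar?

Answer: NOT BISIMILAR

Analysis:
Refine partition for ~:
  round 0: {{0,1,2,3,4}}
  round 1: {{0,4},{1},{2},{3}}
  round 2: {{0},{1},{2},{3},{4}}
Fixed point at round 3; 5 class(es).
class of 0: {0}; class of 3: {3}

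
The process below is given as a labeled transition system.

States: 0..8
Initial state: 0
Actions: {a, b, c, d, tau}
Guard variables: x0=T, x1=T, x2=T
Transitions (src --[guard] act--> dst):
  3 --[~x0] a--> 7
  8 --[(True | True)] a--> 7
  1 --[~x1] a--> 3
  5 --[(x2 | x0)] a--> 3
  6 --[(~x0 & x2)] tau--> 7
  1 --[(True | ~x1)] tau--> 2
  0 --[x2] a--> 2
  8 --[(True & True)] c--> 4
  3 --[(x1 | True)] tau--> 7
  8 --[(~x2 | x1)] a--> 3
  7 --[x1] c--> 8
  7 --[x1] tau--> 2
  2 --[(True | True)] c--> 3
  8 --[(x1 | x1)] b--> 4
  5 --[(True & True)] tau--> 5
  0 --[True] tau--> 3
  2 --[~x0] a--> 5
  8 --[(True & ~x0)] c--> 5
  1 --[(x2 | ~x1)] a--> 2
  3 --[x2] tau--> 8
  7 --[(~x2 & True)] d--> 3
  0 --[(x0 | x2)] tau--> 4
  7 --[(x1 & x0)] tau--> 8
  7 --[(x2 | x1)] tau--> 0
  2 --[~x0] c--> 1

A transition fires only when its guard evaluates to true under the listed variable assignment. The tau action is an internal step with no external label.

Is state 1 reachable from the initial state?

18 transition(s) survive guard evaluation.
depth 0: {0}
depth 1: {2,3,4}  cumulative {0,2,3,4}
depth 2: {7,8}  cumulative {0,2,3,4,7,8}
Reachable = {0,2,3,4,7,8}

Answer: UNREACHABLE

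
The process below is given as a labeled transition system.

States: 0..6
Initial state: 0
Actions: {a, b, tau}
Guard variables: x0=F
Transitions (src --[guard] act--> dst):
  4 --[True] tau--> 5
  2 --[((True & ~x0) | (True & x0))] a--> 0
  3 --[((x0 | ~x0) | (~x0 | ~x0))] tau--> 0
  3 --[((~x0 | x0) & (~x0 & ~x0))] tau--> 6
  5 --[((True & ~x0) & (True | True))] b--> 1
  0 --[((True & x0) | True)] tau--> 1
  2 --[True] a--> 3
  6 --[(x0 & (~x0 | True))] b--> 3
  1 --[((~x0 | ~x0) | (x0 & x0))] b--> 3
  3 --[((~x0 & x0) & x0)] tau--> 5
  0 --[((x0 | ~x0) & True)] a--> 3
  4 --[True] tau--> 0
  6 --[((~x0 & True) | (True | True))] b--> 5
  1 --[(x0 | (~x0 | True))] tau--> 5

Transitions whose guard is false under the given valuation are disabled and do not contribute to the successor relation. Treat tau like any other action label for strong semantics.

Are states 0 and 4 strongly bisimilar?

Answer: NOT BISIMILAR

Trace:
Bisimulation quotient by refinement:
  P[0] = {{0,1,2,3,4,5,6}}
  P[1] = {{0},{1},{2},{3,4},{5,6}}
  P[2] = {{0},{1},{2},{3,4},{5},{6}}
  P[3] = {{0},{1},{2},{3},{4},{5},{6}}
7 equivalence class(es) (converged in 4)
class of 0: {0}; class of 4: {4}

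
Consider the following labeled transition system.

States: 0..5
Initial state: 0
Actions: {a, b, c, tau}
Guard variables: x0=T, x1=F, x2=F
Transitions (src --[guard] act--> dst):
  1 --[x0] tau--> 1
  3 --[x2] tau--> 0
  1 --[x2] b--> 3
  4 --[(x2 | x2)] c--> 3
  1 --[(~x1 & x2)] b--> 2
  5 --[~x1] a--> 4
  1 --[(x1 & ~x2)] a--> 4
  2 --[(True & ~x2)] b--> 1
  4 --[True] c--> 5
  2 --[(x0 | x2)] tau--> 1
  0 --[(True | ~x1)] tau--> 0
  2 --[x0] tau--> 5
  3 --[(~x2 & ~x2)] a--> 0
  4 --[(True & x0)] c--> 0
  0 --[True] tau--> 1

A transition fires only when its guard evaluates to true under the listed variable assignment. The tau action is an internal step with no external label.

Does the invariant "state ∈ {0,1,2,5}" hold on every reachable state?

Safe = {0,1,2,5}
Reachable = {0,1}
  0: ✓
  1: ✓

Answer: INVARIANT HOLDS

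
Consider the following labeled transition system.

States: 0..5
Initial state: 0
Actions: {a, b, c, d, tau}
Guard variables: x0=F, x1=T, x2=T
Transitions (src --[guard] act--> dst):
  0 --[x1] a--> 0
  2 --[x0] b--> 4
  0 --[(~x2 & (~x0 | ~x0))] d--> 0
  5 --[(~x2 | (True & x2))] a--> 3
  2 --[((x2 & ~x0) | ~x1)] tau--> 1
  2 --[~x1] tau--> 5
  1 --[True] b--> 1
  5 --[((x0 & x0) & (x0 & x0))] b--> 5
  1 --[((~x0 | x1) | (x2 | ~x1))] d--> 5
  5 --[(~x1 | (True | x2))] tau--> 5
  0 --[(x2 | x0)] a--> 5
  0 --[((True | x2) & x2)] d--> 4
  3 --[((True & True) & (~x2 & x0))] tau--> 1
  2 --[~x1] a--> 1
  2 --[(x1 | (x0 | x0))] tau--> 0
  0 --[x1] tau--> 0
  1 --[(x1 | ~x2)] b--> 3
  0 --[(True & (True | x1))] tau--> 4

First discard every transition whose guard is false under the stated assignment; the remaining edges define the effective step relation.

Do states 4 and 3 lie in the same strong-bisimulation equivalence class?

Refine partition for ~:
  P[0] = {{0,1,2,3,4,5}}
  P[1] = {{0},{1},{2},{3,4},{5}}
stable after 2 split(s): 5 block(s)
[4]={3,4}  [3]={3,4}

Answer: BISIMILAR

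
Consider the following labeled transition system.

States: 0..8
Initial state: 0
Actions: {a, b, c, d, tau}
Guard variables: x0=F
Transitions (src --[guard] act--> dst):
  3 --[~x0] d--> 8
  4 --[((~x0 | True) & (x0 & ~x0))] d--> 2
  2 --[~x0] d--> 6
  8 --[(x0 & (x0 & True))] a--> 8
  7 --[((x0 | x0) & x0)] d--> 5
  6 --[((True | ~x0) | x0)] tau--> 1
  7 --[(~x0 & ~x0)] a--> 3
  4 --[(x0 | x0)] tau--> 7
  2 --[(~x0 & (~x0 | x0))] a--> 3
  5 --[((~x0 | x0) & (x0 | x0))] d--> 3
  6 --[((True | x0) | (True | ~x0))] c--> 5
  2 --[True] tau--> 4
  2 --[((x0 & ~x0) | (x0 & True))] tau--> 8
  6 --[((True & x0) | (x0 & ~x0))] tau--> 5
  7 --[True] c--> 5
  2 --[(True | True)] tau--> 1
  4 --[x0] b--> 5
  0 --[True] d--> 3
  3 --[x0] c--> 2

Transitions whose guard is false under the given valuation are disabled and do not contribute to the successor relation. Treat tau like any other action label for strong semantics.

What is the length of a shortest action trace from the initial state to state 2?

Breadth-first toward 2:
  depth 0: {0}
  depth 1: {3}
  depth 2: {8}
2 never appears.

Answer: UNREACHABLE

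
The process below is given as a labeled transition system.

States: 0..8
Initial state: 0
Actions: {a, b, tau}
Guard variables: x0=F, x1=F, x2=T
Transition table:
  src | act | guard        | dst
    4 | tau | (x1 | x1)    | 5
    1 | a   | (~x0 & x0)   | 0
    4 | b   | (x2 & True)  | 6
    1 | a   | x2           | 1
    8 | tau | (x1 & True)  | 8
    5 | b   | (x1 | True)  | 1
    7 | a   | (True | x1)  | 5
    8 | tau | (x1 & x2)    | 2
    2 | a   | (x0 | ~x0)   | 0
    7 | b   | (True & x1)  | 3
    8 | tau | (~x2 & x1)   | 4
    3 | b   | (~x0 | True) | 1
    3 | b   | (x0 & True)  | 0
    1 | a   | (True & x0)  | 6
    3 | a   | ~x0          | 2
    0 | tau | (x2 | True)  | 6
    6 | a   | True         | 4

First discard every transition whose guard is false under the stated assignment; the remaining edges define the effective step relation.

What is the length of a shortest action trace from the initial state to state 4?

Answer: 2

Analysis:
BFS to 4:
  depth 0: {0}
  depth 1: {6}
  depth 2: {4}
4 enters at depth 2; path tau·a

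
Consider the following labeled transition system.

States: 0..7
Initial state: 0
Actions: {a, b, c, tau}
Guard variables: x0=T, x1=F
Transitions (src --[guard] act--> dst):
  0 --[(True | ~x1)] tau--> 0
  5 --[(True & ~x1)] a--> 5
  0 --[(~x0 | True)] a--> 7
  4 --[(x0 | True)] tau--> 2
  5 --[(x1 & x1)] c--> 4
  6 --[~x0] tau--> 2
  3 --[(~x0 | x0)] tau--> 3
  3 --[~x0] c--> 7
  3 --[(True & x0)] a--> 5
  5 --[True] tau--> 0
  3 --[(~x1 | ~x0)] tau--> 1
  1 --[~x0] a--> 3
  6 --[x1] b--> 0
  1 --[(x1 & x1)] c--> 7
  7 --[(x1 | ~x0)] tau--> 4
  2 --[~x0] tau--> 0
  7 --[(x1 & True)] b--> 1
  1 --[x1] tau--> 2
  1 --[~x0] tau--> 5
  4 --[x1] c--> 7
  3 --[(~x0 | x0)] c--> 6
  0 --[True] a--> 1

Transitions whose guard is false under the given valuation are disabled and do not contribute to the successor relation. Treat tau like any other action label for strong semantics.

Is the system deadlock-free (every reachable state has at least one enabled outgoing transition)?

Answer: DEADLOCK at state 1

Working:
Reachable = {0,1,7}
  0: a→1  a→7  tau→0  [3 out]
  1: ∅  [STUCK]
  7: ∅  [STUCK]
witness 1: a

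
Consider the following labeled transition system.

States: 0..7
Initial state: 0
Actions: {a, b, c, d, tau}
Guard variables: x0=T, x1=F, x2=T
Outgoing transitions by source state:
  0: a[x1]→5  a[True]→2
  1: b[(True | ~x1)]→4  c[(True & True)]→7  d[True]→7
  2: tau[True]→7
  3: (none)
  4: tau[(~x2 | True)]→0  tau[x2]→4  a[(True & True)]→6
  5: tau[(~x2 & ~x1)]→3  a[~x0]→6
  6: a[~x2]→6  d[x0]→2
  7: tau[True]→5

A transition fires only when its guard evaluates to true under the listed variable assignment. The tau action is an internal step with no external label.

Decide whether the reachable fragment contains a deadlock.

Answer: DEADLOCK at state 5

Working:
R = {0,2,5,7}
  0: a→2  [1 out]
  2: tau→7  [1 out]
  5: ∅  [no exit]
  7: tau→5  [1 out]
witness 5: a·tau·tau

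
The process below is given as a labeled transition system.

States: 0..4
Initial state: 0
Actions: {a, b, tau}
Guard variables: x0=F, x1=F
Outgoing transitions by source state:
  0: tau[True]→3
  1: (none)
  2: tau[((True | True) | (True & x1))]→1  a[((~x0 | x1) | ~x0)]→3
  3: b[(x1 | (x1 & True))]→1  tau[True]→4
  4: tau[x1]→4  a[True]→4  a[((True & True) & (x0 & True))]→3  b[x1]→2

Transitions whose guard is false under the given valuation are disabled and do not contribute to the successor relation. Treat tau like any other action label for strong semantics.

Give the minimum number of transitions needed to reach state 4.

Breadth-first toward 4:
  Layer 0: {0}
  Layer 1: {3}
  Layer 2: {4}
4 enters at depth 2; path tau·tau

Answer: 2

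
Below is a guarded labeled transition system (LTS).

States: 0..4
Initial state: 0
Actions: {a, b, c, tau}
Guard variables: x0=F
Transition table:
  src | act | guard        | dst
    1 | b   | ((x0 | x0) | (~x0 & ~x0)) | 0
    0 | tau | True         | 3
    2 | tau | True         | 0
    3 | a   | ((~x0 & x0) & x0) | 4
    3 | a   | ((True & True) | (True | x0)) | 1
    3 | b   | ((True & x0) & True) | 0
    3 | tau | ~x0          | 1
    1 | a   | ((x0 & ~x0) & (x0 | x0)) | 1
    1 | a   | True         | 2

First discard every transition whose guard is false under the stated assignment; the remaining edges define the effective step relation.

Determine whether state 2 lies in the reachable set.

Guard filter leaves 6 enabled edge(s).
L0 = {0}
L1 = {3}  total {0,3}
L2 = {1}  total {0,1,3}
L3 = {2}  total {0,1,2,3}
R = {0,1,2,3}
Path to 2: tau·a·a

Answer: REACHABLE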